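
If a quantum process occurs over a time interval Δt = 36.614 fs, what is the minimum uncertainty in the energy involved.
8.989 meV

Using the energy-time uncertainty principle:
ΔEΔt ≥ ℏ/2

The minimum uncertainty in energy is:
ΔE_min = ℏ/(2Δt)
ΔE_min = (1.055e-34 J·s) / (2 × 3.661e-14 s)
ΔE_min = 1.440e-21 J = 8.989 meV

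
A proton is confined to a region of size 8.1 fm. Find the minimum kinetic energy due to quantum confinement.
79.065 keV

Using the uncertainty principle:

1. Position uncertainty: Δx ≈ 8.100e-15 m
2. Minimum momentum uncertainty: Δp = ℏ/(2Δx) = 6.510e-21 kg·m/s
3. Minimum kinetic energy:
   KE = (Δp)²/(2m) = (6.510e-21)²/(2 × 1.673e-27 kg)
   KE = 1.267e-14 J = 79.065 keV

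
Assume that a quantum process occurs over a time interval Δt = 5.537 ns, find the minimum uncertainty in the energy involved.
59.438 neV

Using the energy-time uncertainty principle:
ΔEΔt ≥ ℏ/2

The minimum uncertainty in energy is:
ΔE_min = ℏ/(2Δt)
ΔE_min = (1.055e-34 J·s) / (2 × 5.537e-09 s)
ΔE_min = 9.523e-27 J = 59.438 neV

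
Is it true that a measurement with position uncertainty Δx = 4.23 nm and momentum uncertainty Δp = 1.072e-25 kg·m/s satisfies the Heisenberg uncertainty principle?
Yes, it satisfies the uncertainty principle.

Calculate the product ΔxΔp:
ΔxΔp = (4.230e-09 m) × (1.072e-25 kg·m/s)
ΔxΔp = 4.535e-34 J·s

Compare to the minimum allowed value ℏ/2:
ℏ/2 = 5.273e-35 J·s

Since ΔxΔp = 4.535e-34 J·s ≥ 5.273e-35 J·s = ℏ/2,
the measurement satisfies the uncertainty principle.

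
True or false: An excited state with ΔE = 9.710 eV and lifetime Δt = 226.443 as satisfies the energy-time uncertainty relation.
Yes, it satisfies the uncertainty relation.

Calculate the product ΔEΔt:
ΔE = 9.710 eV = 1.556e-18 J
ΔEΔt = (1.556e-18 J) × (2.264e-16 s)
ΔEΔt = 3.523e-34 J·s

Compare to the minimum allowed value ℏ/2:
ℏ/2 = 5.273e-35 J·s

Since ΔEΔt = 3.523e-34 J·s ≥ 5.273e-35 J·s = ℏ/2,
this satisfies the uncertainty relation.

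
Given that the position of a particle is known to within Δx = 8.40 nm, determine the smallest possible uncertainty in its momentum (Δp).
6.277 × 10^-27 kg·m/s

Using the Heisenberg uncertainty principle:
ΔxΔp ≥ ℏ/2

The minimum uncertainty in momentum is:
Δp_min = ℏ/(2Δx)
Δp_min = (1.055e-34 J·s) / (2 × 8.400e-09 m)
Δp_min = 6.277e-27 kg·m/s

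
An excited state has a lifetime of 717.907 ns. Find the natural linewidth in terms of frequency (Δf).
110.846 kHz

Using the energy-time uncertainty principle and E = hf:
ΔEΔt ≥ ℏ/2
hΔf·Δt ≥ ℏ/2

The minimum frequency uncertainty is:
Δf = ℏ/(2hτ) = 1/(4πτ)
Δf = 1/(4π × 7.179e-07 s)
Δf = 1.108e+05 Hz = 110.846 kHz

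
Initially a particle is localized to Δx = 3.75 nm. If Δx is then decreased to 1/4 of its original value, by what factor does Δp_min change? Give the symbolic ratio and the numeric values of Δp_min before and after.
Original Δp_min = 1.406 × 10^-26 kg·m/s; new Δp'_min = 5.624 × 10^-26 kg·m/s; ratio Δp'_min/Δp_min = 4.

From the uncertainty principle ΔxΔp ≥ ℏ/2, the minimum momentum uncertainty is Δp_min = ℏ/(2Δx).

Original (Δx = 3.75 nm = 3.750e-09 m):
Δp_min = (1.055e-34 J·s)/(2 × 3.750e-09 m) = 1.406e-26 kg·m/s

When Δx → (1/4)Δx:
Δp'_min = ℏ/(2 × (1/4)Δx) = 4 × ℏ/(2Δx) = 4 × Δp_min
Δp'_min = 4 × 1.406e-26 kg·m/s = 5.624e-26 kg·m/s

Since Δp_min ∝ 1/Δx, when Δx is decreased to 1/4 of its original value, Δp_min increases to 4 times its original value.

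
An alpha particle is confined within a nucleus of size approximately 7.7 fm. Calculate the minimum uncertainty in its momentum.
6.848 × 10^-21 kg·m/s

Using the Heisenberg uncertainty principle:
ΔxΔp ≥ ℏ/2

With Δx ≈ L = 7.700e-15 m (the confinement size):
Δp_min = ℏ/(2Δx)
Δp_min = (1.055e-34 J·s) / (2 × 7.700e-15 m)
Δp_min = 6.848e-21 kg·m/s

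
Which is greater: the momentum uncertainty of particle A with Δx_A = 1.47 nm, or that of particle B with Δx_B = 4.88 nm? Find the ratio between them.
Particle A has the larger minimum momentum uncertainty, by a factor of 3.32.

For each particle, the minimum momentum uncertainty is Δp_min = ℏ/(2Δx):

Particle A: Δp_A = ℏ/(2×1.470e-09 m) = 3.587e-26 kg·m/s
Particle B: Δp_B = ℏ/(2×4.880e-09 m) = 1.081e-26 kg·m/s

Ratio: Δp_A/Δp_B = 3.32

Since Δp_min ∝ 1/Δx, the particle with smaller position uncertainty (A) has larger momentum uncertainty.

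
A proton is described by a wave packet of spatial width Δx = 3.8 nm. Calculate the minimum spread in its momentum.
1.388 × 10^-26 kg·m/s

For a wave packet, the spatial width Δx and momentum spread Δp are related by the uncertainty principle:
ΔxΔp ≥ ℏ/2

The minimum momentum spread is:
Δp_min = ℏ/(2Δx)
Δp_min = (1.055e-34 J·s) / (2 × 3.800e-09 m)
Δp_min = 1.388e-26 kg·m/s

A wave packet cannot have both a well-defined position and well-defined momentum.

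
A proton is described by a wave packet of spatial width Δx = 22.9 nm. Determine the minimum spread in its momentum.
2.303 × 10^-27 kg·m/s

For a wave packet, the spatial width Δx and momentum spread Δp are related by the uncertainty principle:
ΔxΔp ≥ ℏ/2

The minimum momentum spread is:
Δp_min = ℏ/(2Δx)
Δp_min = (1.055e-34 J·s) / (2 × 2.290e-08 m)
Δp_min = 2.303e-27 kg·m/s

A wave packet cannot have both a well-defined position and well-defined momentum.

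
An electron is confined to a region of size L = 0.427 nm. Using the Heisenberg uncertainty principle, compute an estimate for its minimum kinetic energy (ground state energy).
52.240 meV

Using the uncertainty principle to estimate ground state energy:

1. The position uncertainty is approximately the confinement size:
   Δx ≈ L = 4.270e-10 m

2. From ΔxΔp ≥ ℏ/2, the minimum momentum uncertainty is:
   Δp ≈ ℏ/(2L) = 1.235e-25 kg·m/s

3. The kinetic energy is approximately:
   KE ≈ (Δp)²/(2m) = (1.235e-25)²/(2 × 9.109e-31 kg)
   KE ≈ 8.370e-21 J = 52.240 meV

This is an order-of-magnitude estimate of the ground state energy.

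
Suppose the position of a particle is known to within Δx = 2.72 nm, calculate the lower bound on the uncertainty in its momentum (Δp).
1.939 × 10^-26 kg·m/s

Using the Heisenberg uncertainty principle:
ΔxΔp ≥ ℏ/2

The minimum uncertainty in momentum is:
Δp_min = ℏ/(2Δx)
Δp_min = (1.055e-34 J·s) / (2 × 2.720e-09 m)
Δp_min = 1.939e-26 kg·m/s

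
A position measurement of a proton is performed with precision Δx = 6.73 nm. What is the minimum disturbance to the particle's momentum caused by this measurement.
7.835 × 10^-27 kg·m/s

The uncertainty principle implies that measuring position disturbs momentum:
ΔxΔp ≥ ℏ/2

When we measure position with precision Δx, we necessarily introduce a momentum uncertainty:
Δp ≥ ℏ/(2Δx)
Δp_min = (1.055e-34 J·s) / (2 × 6.730e-09 m)
Δp_min = 7.835e-27 kg·m/s

The more precisely we measure position, the greater the momentum disturbance.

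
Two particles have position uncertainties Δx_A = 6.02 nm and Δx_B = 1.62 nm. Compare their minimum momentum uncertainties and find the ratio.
Particle B has the larger minimum momentum uncertainty, by a factor of 3.72.

For each particle, the minimum momentum uncertainty is Δp_min = ℏ/(2Δx):

Particle A: Δp_A = ℏ/(2×6.020e-09 m) = 8.759e-27 kg·m/s
Particle B: Δp_B = ℏ/(2×1.620e-09 m) = 3.255e-26 kg·m/s

Ratio: Δp_B/Δp_A = 3.72

Since Δp_min ∝ 1/Δx, the particle with smaller position uncertainty (B) has larger momentum uncertainty.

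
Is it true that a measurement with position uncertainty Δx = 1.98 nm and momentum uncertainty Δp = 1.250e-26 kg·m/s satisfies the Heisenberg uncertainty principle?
No, it violates the uncertainty principle (impossible measurement).

Calculate the product ΔxΔp:
ΔxΔp = (1.980e-09 m) × (1.250e-26 kg·m/s)
ΔxΔp = 2.475e-35 J·s

Compare to the minimum allowed value ℏ/2:
ℏ/2 = 5.273e-35 J·s

Since ΔxΔp = 2.475e-35 J·s < 5.273e-35 J·s = ℏ/2,
the measurement violates the uncertainty principle.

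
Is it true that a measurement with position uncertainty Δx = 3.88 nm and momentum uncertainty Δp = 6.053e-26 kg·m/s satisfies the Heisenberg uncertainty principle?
Yes, it satisfies the uncertainty principle.

Calculate the product ΔxΔp:
ΔxΔp = (3.880e-09 m) × (6.053e-26 kg·m/s)
ΔxΔp = 2.349e-34 J·s

Compare to the minimum allowed value ℏ/2:
ℏ/2 = 5.273e-35 J·s

Since ΔxΔp = 2.349e-34 J·s ≥ 5.273e-35 J·s = ℏ/2,
the measurement satisfies the uncertainty principle.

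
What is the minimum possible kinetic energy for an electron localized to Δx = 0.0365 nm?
7.150 eV

Localizing a particle requires giving it sufficient momentum uncertainty:

1. From uncertainty principle: Δp ≥ ℏ/(2Δx)
   Δp_min = (1.055e-34 J·s) / (2 × 3.650e-11 m)
   Δp_min = 1.445e-24 kg·m/s

2. This momentum uncertainty corresponds to kinetic energy:
   KE ≈ (Δp)²/(2m) = (1.445e-24)²/(2 × 9.109e-31 kg)
   KE = 1.145e-18 J = 7.150 eV

Tighter localization requires more energy.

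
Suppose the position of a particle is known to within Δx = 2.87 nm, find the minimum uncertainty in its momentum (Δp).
1.837 × 10^-26 kg·m/s

Using the Heisenberg uncertainty principle:
ΔxΔp ≥ ℏ/2

The minimum uncertainty in momentum is:
Δp_min = ℏ/(2Δx)
Δp_min = (1.055e-34 J·s) / (2 × 2.870e-09 m)
Δp_min = 1.837e-26 kg·m/s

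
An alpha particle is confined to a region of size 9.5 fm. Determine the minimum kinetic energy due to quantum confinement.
14.469 keV

Using the uncertainty principle:

1. Position uncertainty: Δx ≈ 9.500e-15 m
2. Minimum momentum uncertainty: Δp = ℏ/(2Δx) = 5.550e-21 kg·m/s
3. Minimum kinetic energy:
   KE = (Δp)²/(2m) = (5.550e-21)²/(2 × 6.645e-27 kg)
   KE = 2.318e-15 J = 14.469 keV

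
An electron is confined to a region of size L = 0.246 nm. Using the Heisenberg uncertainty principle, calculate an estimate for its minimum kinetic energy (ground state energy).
157.396 meV

Using the uncertainty principle to estimate ground state energy:

1. The position uncertainty is approximately the confinement size:
   Δx ≈ L = 2.460e-10 m

2. From ΔxΔp ≥ ℏ/2, the minimum momentum uncertainty is:
   Δp ≈ ℏ/(2L) = 2.143e-25 kg·m/s

3. The kinetic energy is approximately:
   KE ≈ (Δp)²/(2m) = (2.143e-25)²/(2 × 9.109e-31 kg)
   KE ≈ 2.522e-20 J = 157.396 meV

This is an order-of-magnitude estimate of the ground state energy.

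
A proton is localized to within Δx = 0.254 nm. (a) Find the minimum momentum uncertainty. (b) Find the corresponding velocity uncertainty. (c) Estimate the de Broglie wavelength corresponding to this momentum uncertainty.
(a) Δp_min = 2.076 × 10^-25 kg·m/s
(b) Δv_min = 124.112 m/s
(c) λ_dB = 3.192 nm

Step-by-step:

(a) From the uncertainty principle:
Δp_min = ℏ/(2Δx) = (1.055e-34 J·s)/(2 × 2.540e-10 m) = 2.076e-25 kg·m/s

(b) The velocity uncertainty:
Δv = Δp/m = (2.076e-25 kg·m/s)/(1.673e-27 kg) = 1.241e+02 m/s = 124.112 m/s

(c) The de Broglie wavelength for this momentum:
λ = h/p = (6.626e-34 J·s)/(2.076e-25 kg·m/s) = 3.192e-09 m = 3.192 nm

Note: The de Broglie wavelength is comparable to the localization size, as expected from wave-particle duality.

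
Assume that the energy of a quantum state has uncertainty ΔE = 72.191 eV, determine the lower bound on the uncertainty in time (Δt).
4.559 as

Using the energy-time uncertainty principle:
ΔEΔt ≥ ℏ/2

The minimum uncertainty in time is:
Δt_min = ℏ/(2ΔE)
Δt_min = (1.055e-34 J·s) / (2 × 1.157e-17 J)
Δt_min = 4.559e-18 s = 4.559 as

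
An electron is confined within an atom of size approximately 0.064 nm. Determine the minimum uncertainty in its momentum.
8.239 × 10^-25 kg·m/s

Using the Heisenberg uncertainty principle:
ΔxΔp ≥ ℏ/2

With Δx ≈ L = 6.400e-11 m (the confinement size):
Δp_min = ℏ/(2Δx)
Δp_min = (1.055e-34 J·s) / (2 × 6.400e-11 m)
Δp_min = 8.239e-25 kg·m/s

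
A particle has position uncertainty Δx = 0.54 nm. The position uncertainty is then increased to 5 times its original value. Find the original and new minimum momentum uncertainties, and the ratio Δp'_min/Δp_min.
Original Δp_min = 9.765 × 10^-26 kg·m/s; new Δp'_min = 1.953 × 10^-26 kg·m/s; ratio Δp'_min/Δp_min = 1/5.

From the uncertainty principle ΔxΔp ≥ ℏ/2, the minimum momentum uncertainty is Δp_min = ℏ/(2Δx).

Original (Δx = 0.54 nm = 5.400e-10 m):
Δp_min = (1.055e-34 J·s)/(2 × 5.400e-10 m) = 9.765e-26 kg·m/s

When Δx → 5Δx:
Δp'_min = ℏ/(2 × 5Δx) = (1/5) × ℏ/(2Δx) = (1/5) × Δp_min
Δp'_min = 1/5 × 9.765e-26 kg·m/s = 1.953e-26 kg·m/s

Since Δp_min ∝ 1/Δx, when Δx is increased to 5 times its original value, Δp_min decreases to 1/5 of its original value.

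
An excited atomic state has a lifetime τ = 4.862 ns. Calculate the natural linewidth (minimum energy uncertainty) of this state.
67.689 neV

Using the energy-time uncertainty principle:
ΔEΔt ≥ ℏ/2

The lifetime τ represents the time uncertainty Δt.
The natural linewidth (minimum energy uncertainty) is:

ΔE = ℏ/(2τ)
ΔE = (1.055e-34 J·s) / (2 × 4.862e-09 s)
ΔE = 1.085e-26 J = 67.689 neV

This natural linewidth limits the precision of spectroscopic measurements.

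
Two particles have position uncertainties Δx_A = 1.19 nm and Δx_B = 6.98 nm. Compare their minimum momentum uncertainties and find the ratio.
Particle A has the larger minimum momentum uncertainty, by a factor of 5.87.

For each particle, the minimum momentum uncertainty is Δp_min = ℏ/(2Δx):

Particle A: Δp_A = ℏ/(2×1.190e-09 m) = 4.431e-26 kg·m/s
Particle B: Δp_B = ℏ/(2×6.980e-09 m) = 7.554e-27 kg·m/s

Ratio: Δp_A/Δp_B = 5.87

Since Δp_min ∝ 1/Δx, the particle with smaller position uncertainty (A) has larger momentum uncertainty.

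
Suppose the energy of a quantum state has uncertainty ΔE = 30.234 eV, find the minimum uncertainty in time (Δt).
10.885 as

Using the energy-time uncertainty principle:
ΔEΔt ≥ ℏ/2

The minimum uncertainty in time is:
Δt_min = ℏ/(2ΔE)
Δt_min = (1.055e-34 J·s) / (2 × 4.844e-18 J)
Δt_min = 1.089e-17 s = 10.885 as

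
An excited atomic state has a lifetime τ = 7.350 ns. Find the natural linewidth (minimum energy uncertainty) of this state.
44.776 neV

Using the energy-time uncertainty principle:
ΔEΔt ≥ ℏ/2

The lifetime τ represents the time uncertainty Δt.
The natural linewidth (minimum energy uncertainty) is:

ΔE = ℏ/(2τ)
ΔE = (1.055e-34 J·s) / (2 × 7.350e-09 s)
ΔE = 7.174e-27 J = 44.776 neV

This natural linewidth limits the precision of spectroscopic measurements.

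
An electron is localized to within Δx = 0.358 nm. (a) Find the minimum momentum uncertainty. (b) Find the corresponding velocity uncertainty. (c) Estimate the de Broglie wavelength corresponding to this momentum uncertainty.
(a) Δp_min = 1.473 × 10^-25 kg·m/s
(b) Δv_min = 161.687 km/s
(c) λ_dB = 4.499 nm

Step-by-step:

(a) From the uncertainty principle:
Δp_min = ℏ/(2Δx) = (1.055e-34 J·s)/(2 × 3.580e-10 m) = 1.473e-25 kg·m/s

(b) The velocity uncertainty:
Δv = Δp/m = (1.473e-25 kg·m/s)/(9.109e-31 kg) = 1.617e+05 m/s = 161.687 km/s

(c) The de Broglie wavelength for this momentum:
λ = h/p = (6.626e-34 J·s)/(1.473e-25 kg·m/s) = 4.499e-09 m = 4.499 nm

Note: The de Broglie wavelength is comparable to the localization size, as expected from wave-particle duality.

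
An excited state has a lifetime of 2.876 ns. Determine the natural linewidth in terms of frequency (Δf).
27.669 MHz

Using the energy-time uncertainty principle and E = hf:
ΔEΔt ≥ ℏ/2
hΔf·Δt ≥ ℏ/2

The minimum frequency uncertainty is:
Δf = ℏ/(2hτ) = 1/(4πτ)
Δf = 1/(4π × 2.876e-09 s)
Δf = 2.767e+07 Hz = 27.669 MHz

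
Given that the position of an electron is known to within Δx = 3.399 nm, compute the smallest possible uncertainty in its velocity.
17.030 km/s

Using the Heisenberg uncertainty principle and Δp = mΔv:
ΔxΔp ≥ ℏ/2
Δx(mΔv) ≥ ℏ/2

The minimum uncertainty in velocity is:
Δv_min = ℏ/(2mΔx)
Δv_min = (1.055e-34 J·s) / (2 × 9.109e-31 kg × 3.399e-09 m)
Δv_min = 1.703e+04 m/s = 17.030 km/s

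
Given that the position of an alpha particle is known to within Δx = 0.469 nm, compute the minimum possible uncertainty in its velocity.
16.920 m/s

Using the Heisenberg uncertainty principle and Δp = mΔv:
ΔxΔp ≥ ℏ/2
Δx(mΔv) ≥ ℏ/2

The minimum uncertainty in velocity is:
Δv_min = ℏ/(2mΔx)
Δv_min = (1.055e-34 J·s) / (2 × 6.645e-27 kg × 4.690e-10 m)
Δv_min = 1.692e+01 m/s = 16.920 m/s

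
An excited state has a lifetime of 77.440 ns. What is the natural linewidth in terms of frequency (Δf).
1.028 MHz

Using the energy-time uncertainty principle and E = hf:
ΔEΔt ≥ ℏ/2
hΔf·Δt ≥ ℏ/2

The minimum frequency uncertainty is:
Δf = ℏ/(2hτ) = 1/(4πτ)
Δf = 1/(4π × 7.744e-08 s)
Δf = 1.028e+06 Hz = 1.028 MHz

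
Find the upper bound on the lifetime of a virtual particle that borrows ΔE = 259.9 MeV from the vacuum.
1.266 ys

Using the energy-time uncertainty principle:
ΔEΔt ≥ ℏ/2

For a virtual particle borrowing energy ΔE, the maximum lifetime is:
Δt_max = ℏ/(2ΔE)

Converting energy:
ΔE = 259.9 MeV = 4.164e-11 J

Δt_max = (1.055e-34 J·s) / (2 × 4.164e-11 J)
Δt_max = 1.266e-24 s = 1.266 ys

Virtual particles with higher borrowed energy exist for shorter times.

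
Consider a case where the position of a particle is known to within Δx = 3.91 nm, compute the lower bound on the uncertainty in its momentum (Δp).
1.349 × 10^-26 kg·m/s

Using the Heisenberg uncertainty principle:
ΔxΔp ≥ ℏ/2

The minimum uncertainty in momentum is:
Δp_min = ℏ/(2Δx)
Δp_min = (1.055e-34 J·s) / (2 × 3.910e-09 m)
Δp_min = 1.349e-26 kg·m/s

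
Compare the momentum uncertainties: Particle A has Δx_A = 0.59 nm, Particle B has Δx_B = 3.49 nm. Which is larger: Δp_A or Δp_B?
Particle A has the larger minimum momentum uncertainty, by a factor of 5.92.

For each particle, the minimum momentum uncertainty is Δp_min = ℏ/(2Δx):

Particle A: Δp_A = ℏ/(2×5.900e-10 m) = 8.937e-26 kg·m/s
Particle B: Δp_B = ℏ/(2×3.490e-09 m) = 1.511e-26 kg·m/s

Ratio: Δp_A/Δp_B = 5.92

Since Δp_min ∝ 1/Δx, the particle with smaller position uncertainty (A) has larger momentum uncertainty.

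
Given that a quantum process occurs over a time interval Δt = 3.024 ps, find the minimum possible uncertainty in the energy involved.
108.831 μeV

Using the energy-time uncertainty principle:
ΔEΔt ≥ ℏ/2

The minimum uncertainty in energy is:
ΔE_min = ℏ/(2Δt)
ΔE_min = (1.055e-34 J·s) / (2 × 3.024e-12 s)
ΔE_min = 1.744e-23 J = 108.831 μeV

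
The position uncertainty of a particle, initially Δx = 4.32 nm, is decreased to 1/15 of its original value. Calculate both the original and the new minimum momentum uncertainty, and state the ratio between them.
Original Δp_min = 1.221 × 10^-26 kg·m/s; new Δp'_min = 1.831 × 10^-25 kg·m/s; ratio Δp'_min/Δp_min = 15.

From the uncertainty principle ΔxΔp ≥ ℏ/2, the minimum momentum uncertainty is Δp_min = ℏ/(2Δx).

Original (Δx = 4.32 nm = 4.320e-09 m):
Δp_min = (1.055e-34 J·s)/(2 × 4.320e-09 m) = 1.221e-26 kg·m/s

When Δx → (1/15)Δx:
Δp'_min = ℏ/(2 × (1/15)Δx) = 15 × ℏ/(2Δx) = 15 × Δp_min
Δp'_min = 15 × 1.221e-26 kg·m/s = 1.831e-25 kg·m/s

Since Δp_min ∝ 1/Δx, when Δx is decreased to 1/15 of its original value, Δp_min increases to 15 times its original value.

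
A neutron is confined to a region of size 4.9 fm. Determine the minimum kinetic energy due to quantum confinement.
215.756 keV

Using the uncertainty principle:

1. Position uncertainty: Δx ≈ 4.900e-15 m
2. Minimum momentum uncertainty: Δp = ℏ/(2Δx) = 1.076e-20 kg·m/s
3. Minimum kinetic energy:
   KE = (Δp)²/(2m) = (1.076e-20)²/(2 × 1.675e-27 kg)
   KE = 3.457e-14 J = 215.756 keV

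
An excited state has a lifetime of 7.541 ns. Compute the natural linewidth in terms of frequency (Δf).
10.553 MHz

Using the energy-time uncertainty principle and E = hf:
ΔEΔt ≥ ℏ/2
hΔf·Δt ≥ ℏ/2

The minimum frequency uncertainty is:
Δf = ℏ/(2hτ) = 1/(4πτ)
Δf = 1/(4π × 7.541e-09 s)
Δf = 1.055e+07 Hz = 10.553 MHz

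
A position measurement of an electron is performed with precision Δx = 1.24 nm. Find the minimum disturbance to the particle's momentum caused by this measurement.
4.252 × 10^-26 kg·m/s

The uncertainty principle implies that measuring position disturbs momentum:
ΔxΔp ≥ ℏ/2

When we measure position with precision Δx, we necessarily introduce a momentum uncertainty:
Δp ≥ ℏ/(2Δx)
Δp_min = (1.055e-34 J·s) / (2 × 1.240e-09 m)
Δp_min = 4.252e-26 kg·m/s

The more precisely we measure position, the greater the momentum disturbance.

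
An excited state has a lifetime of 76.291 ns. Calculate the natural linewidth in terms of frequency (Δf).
1.043 MHz

Using the energy-time uncertainty principle and E = hf:
ΔEΔt ≥ ℏ/2
hΔf·Δt ≥ ℏ/2

The minimum frequency uncertainty is:
Δf = ℏ/(2hτ) = 1/(4πτ)
Δf = 1/(4π × 7.629e-08 s)
Δf = 1.043e+06 Hz = 1.043 MHz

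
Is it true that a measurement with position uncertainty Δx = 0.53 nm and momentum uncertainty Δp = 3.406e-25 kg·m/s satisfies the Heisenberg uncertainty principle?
Yes, it satisfies the uncertainty principle.

Calculate the product ΔxΔp:
ΔxΔp = (5.300e-10 m) × (3.406e-25 kg·m/s)
ΔxΔp = 1.805e-34 J·s

Compare to the minimum allowed value ℏ/2:
ℏ/2 = 5.273e-35 J·s

Since ΔxΔp = 1.805e-34 J·s ≥ 5.273e-35 J·s = ℏ/2,
the measurement satisfies the uncertainty principle.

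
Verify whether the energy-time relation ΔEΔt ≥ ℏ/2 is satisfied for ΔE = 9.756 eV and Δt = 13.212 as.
No, it violates the uncertainty relation.

Calculate the product ΔEΔt:
ΔE = 9.756 eV = 1.563e-18 J
ΔEΔt = (1.563e-18 J) × (1.321e-17 s)
ΔEΔt = 2.065e-35 J·s

Compare to the minimum allowed value ℏ/2:
ℏ/2 = 5.273e-35 J·s

Since ΔEΔt = 2.065e-35 J·s < 5.273e-35 J·s = ℏ/2,
this violates the uncertainty relation.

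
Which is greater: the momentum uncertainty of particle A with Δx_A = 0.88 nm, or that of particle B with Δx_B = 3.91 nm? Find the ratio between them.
Particle A has the larger minimum momentum uncertainty, by a factor of 4.44.

For each particle, the minimum momentum uncertainty is Δp_min = ℏ/(2Δx):

Particle A: Δp_A = ℏ/(2×8.800e-10 m) = 5.992e-26 kg·m/s
Particle B: Δp_B = ℏ/(2×3.910e-09 m) = 1.349e-26 kg·m/s

Ratio: Δp_A/Δp_B = 4.44

Since Δp_min ∝ 1/Δx, the particle with smaller position uncertainty (A) has larger momentum uncertainty.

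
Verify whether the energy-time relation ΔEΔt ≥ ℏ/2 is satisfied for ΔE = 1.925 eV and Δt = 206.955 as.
Yes, it satisfies the uncertainty relation.

Calculate the product ΔEΔt:
ΔE = 1.925 eV = 3.084e-19 J
ΔEΔt = (3.084e-19 J) × (2.070e-16 s)
ΔEΔt = 6.383e-35 J·s

Compare to the minimum allowed value ℏ/2:
ℏ/2 = 5.273e-35 J·s

Since ΔEΔt = 6.383e-35 J·s ≥ 5.273e-35 J·s = ℏ/2,
this satisfies the uncertainty relation.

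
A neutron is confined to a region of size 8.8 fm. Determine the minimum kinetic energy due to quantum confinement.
66.895 keV

Using the uncertainty principle:

1. Position uncertainty: Δx ≈ 8.800e-15 m
2. Minimum momentum uncertainty: Δp = ℏ/(2Δx) = 5.992e-21 kg·m/s
3. Minimum kinetic energy:
   KE = (Δp)²/(2m) = (5.992e-21)²/(2 × 1.675e-27 kg)
   KE = 1.072e-14 J = 66.895 keV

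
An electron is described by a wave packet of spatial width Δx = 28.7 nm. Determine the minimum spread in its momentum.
1.837 × 10^-27 kg·m/s

For a wave packet, the spatial width Δx and momentum spread Δp are related by the uncertainty principle:
ΔxΔp ≥ ℏ/2

The minimum momentum spread is:
Δp_min = ℏ/(2Δx)
Δp_min = (1.055e-34 J·s) / (2 × 2.870e-08 m)
Δp_min = 1.837e-27 kg·m/s

A wave packet cannot have both a well-defined position and well-defined momentum.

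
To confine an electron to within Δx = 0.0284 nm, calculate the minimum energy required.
11.809 eV

Localizing a particle requires giving it sufficient momentum uncertainty:

1. From uncertainty principle: Δp ≥ ℏ/(2Δx)
   Δp_min = (1.055e-34 J·s) / (2 × 2.840e-11 m)
   Δp_min = 1.857e-24 kg·m/s

2. This momentum uncertainty corresponds to kinetic energy:
   KE ≈ (Δp)²/(2m) = (1.857e-24)²/(2 × 9.109e-31 kg)
   KE = 1.892e-18 J = 11.809 eV

Tighter localization requires more energy.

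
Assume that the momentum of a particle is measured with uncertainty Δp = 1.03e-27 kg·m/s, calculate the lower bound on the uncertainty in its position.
51.193 nm

Using the Heisenberg uncertainty principle:
ΔxΔp ≥ ℏ/2

The minimum uncertainty in position is:
Δx_min = ℏ/(2Δp)
Δx_min = (1.055e-34 J·s) / (2 × 1.030e-27 kg·m/s)
Δx_min = 5.119e-08 m = 51.193 nm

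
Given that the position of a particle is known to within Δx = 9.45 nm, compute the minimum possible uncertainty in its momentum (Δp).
5.580 × 10^-27 kg·m/s

Using the Heisenberg uncertainty principle:
ΔxΔp ≥ ℏ/2

The minimum uncertainty in momentum is:
Δp_min = ℏ/(2Δx)
Δp_min = (1.055e-34 J·s) / (2 × 9.450e-09 m)
Δp_min = 5.580e-27 kg·m/s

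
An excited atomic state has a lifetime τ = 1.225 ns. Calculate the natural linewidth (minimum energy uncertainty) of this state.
268.658 neV

Using the energy-time uncertainty principle:
ΔEΔt ≥ ℏ/2

The lifetime τ represents the time uncertainty Δt.
The natural linewidth (minimum energy uncertainty) is:

ΔE = ℏ/(2τ)
ΔE = (1.055e-34 J·s) / (2 × 1.225e-09 s)
ΔE = 4.304e-26 J = 268.658 neV

This natural linewidth limits the precision of spectroscopic measurements.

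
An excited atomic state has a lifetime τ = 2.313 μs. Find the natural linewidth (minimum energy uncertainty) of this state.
142.285 peV

Using the energy-time uncertainty principle:
ΔEΔt ≥ ℏ/2

The lifetime τ represents the time uncertainty Δt.
The natural linewidth (minimum energy uncertainty) is:

ΔE = ℏ/(2τ)
ΔE = (1.055e-34 J·s) / (2 × 2.313e-06 s)
ΔE = 2.280e-29 J = 142.285 peV

This natural linewidth limits the precision of spectroscopic measurements.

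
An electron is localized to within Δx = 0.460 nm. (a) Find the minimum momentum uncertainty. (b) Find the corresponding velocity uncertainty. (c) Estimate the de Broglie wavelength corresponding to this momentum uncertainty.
(a) Δp_min = 1.146 × 10^-25 kg·m/s
(b) Δv_min = 125.834 km/s
(c) λ_dB = 5.781 nm

Step-by-step:

(a) From the uncertainty principle:
Δp_min = ℏ/(2Δx) = (1.055e-34 J·s)/(2 × 4.600e-10 m) = 1.146e-25 kg·m/s

(b) The velocity uncertainty:
Δv = Δp/m = (1.146e-25 kg·m/s)/(9.109e-31 kg) = 1.258e+05 m/s = 125.834 km/s

(c) The de Broglie wavelength for this momentum:
λ = h/p = (6.626e-34 J·s)/(1.146e-25 kg·m/s) = 5.781e-09 m = 5.781 nm

Note: The de Broglie wavelength is comparable to the localization size, as expected from wave-particle duality.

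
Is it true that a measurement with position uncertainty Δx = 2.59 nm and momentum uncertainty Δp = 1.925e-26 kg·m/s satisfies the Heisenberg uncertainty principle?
No, it violates the uncertainty principle (impossible measurement).

Calculate the product ΔxΔp:
ΔxΔp = (2.590e-09 m) × (1.925e-26 kg·m/s)
ΔxΔp = 4.986e-35 J·s

Compare to the minimum allowed value ℏ/2:
ℏ/2 = 5.273e-35 J·s

Since ΔxΔp = 4.986e-35 J·s < 5.273e-35 J·s = ℏ/2,
the measurement violates the uncertainty principle.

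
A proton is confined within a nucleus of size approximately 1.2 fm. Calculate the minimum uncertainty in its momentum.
4.394 × 10^-20 kg·m/s

Using the Heisenberg uncertainty principle:
ΔxΔp ≥ ℏ/2

With Δx ≈ L = 1.200e-15 m (the confinement size):
Δp_min = ℏ/(2Δx)
Δp_min = (1.055e-34 J·s) / (2 × 1.200e-15 m)
Δp_min = 4.394e-20 kg·m/s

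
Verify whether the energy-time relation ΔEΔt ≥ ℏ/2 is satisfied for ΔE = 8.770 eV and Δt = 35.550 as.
No, it violates the uncertainty relation.

Calculate the product ΔEΔt:
ΔE = 8.770 eV = 1.405e-18 J
ΔEΔt = (1.405e-18 J) × (3.555e-17 s)
ΔEΔt = 4.995e-35 J·s

Compare to the minimum allowed value ℏ/2:
ℏ/2 = 5.273e-35 J·s

Since ΔEΔt = 4.995e-35 J·s < 5.273e-35 J·s = ℏ/2,
this violates the uncertainty relation.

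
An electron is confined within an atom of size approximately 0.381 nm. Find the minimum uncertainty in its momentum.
1.384 × 10^-25 kg·m/s

Using the Heisenberg uncertainty principle:
ΔxΔp ≥ ℏ/2

With Δx ≈ L = 3.810e-10 m (the confinement size):
Δp_min = ℏ/(2Δx)
Δp_min = (1.055e-34 J·s) / (2 × 3.810e-10 m)
Δp_min = 1.384e-25 kg·m/s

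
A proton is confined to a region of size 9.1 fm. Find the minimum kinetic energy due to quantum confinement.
62.643 keV

Using the uncertainty principle:

1. Position uncertainty: Δx ≈ 9.100e-15 m
2. Minimum momentum uncertainty: Δp = ℏ/(2Δx) = 5.794e-21 kg·m/s
3. Minimum kinetic energy:
   KE = (Δp)²/(2m) = (5.794e-21)²/(2 × 1.673e-27 kg)
   KE = 1.004e-14 J = 62.643 keV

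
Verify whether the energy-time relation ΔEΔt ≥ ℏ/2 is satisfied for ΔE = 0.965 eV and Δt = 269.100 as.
No, it violates the uncertainty relation.

Calculate the product ΔEΔt:
ΔE = 0.965 eV = 1.546e-19 J
ΔEΔt = (1.546e-19 J) × (2.691e-16 s)
ΔEΔt = 4.161e-35 J·s

Compare to the minimum allowed value ℏ/2:
ℏ/2 = 5.273e-35 J·s

Since ΔEΔt = 4.161e-35 J·s < 5.273e-35 J·s = ℏ/2,
this violates the uncertainty relation.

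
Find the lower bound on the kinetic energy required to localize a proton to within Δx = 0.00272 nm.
701.159 meV

Localizing a particle requires giving it sufficient momentum uncertainty:

1. From uncertainty principle: Δp ≥ ℏ/(2Δx)
   Δp_min = (1.055e-34 J·s) / (2 × 2.720e-12 m)
   Δp_min = 1.939e-23 kg·m/s

2. This momentum uncertainty corresponds to kinetic energy:
   KE ≈ (Δp)²/(2m) = (1.939e-23)²/(2 × 1.673e-27 kg)
   KE = 1.123e-19 J = 701.159 meV

Tighter localization requires more energy.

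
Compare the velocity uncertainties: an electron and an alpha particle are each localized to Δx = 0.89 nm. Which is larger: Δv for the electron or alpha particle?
The electron has the larger minimum velocity uncertainty, by a ratio of 7294.3.

For both particles, Δp_min = ℏ/(2Δx) = 5.925e-26 kg·m/s (same for both).

The velocity uncertainty is Δv = Δp/m:
- electron: Δv = 5.925e-26 / 9.109e-31 = 6.504e+04 m/s = 65.038 km/s
- alpha particle: Δv = 5.925e-26 / 6.645e-27 = 8.916e+00 m/s = 8.916 m/s

Ratio: 6.504e+04 / 8.916e+00 = 7294.3

The lighter particle has larger velocity uncertainty because Δv ∝ 1/m.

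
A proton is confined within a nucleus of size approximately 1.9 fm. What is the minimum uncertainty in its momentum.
2.775 × 10^-20 kg·m/s

Using the Heisenberg uncertainty principle:
ΔxΔp ≥ ℏ/2

With Δx ≈ L = 1.900e-15 m (the confinement size):
Δp_min = ℏ/(2Δx)
Δp_min = (1.055e-34 J·s) / (2 × 1.900e-15 m)
Δp_min = 2.775e-20 kg·m/s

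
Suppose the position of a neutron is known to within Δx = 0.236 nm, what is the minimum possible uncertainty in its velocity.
133.395 m/s

Using the Heisenberg uncertainty principle and Δp = mΔv:
ΔxΔp ≥ ℏ/2
Δx(mΔv) ≥ ℏ/2

The minimum uncertainty in velocity is:
Δv_min = ℏ/(2mΔx)
Δv_min = (1.055e-34 J·s) / (2 × 1.675e-27 kg × 2.360e-10 m)
Δv_min = 1.334e+02 m/s = 133.395 m/s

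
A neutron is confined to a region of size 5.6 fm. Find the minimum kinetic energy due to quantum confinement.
165.189 keV

Using the uncertainty principle:

1. Position uncertainty: Δx ≈ 5.600e-15 m
2. Minimum momentum uncertainty: Δp = ℏ/(2Δx) = 9.416e-21 kg·m/s
3. Minimum kinetic energy:
   KE = (Δp)²/(2m) = (9.416e-21)²/(2 × 1.675e-27 kg)
   KE = 2.647e-14 J = 165.189 keV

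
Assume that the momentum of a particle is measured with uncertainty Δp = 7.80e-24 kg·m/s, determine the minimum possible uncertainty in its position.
6.760 pm

Using the Heisenberg uncertainty principle:
ΔxΔp ≥ ℏ/2

The minimum uncertainty in position is:
Δx_min = ℏ/(2Δp)
Δx_min = (1.055e-34 J·s) / (2 × 7.800e-24 kg·m/s)
Δx_min = 6.760e-12 m = 6.760 pm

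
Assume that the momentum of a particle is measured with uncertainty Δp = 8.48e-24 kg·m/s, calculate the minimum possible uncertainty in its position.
6.218 pm

Using the Heisenberg uncertainty principle:
ΔxΔp ≥ ℏ/2

The minimum uncertainty in position is:
Δx_min = ℏ/(2Δp)
Δx_min = (1.055e-34 J·s) / (2 × 8.480e-24 kg·m/s)
Δx_min = 6.218e-12 m = 6.218 pm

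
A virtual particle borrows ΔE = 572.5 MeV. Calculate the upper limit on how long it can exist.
5.749 × 10^-25 s

Using the energy-time uncertainty principle:
ΔEΔt ≥ ℏ/2

For a virtual particle borrowing energy ΔE, the maximum lifetime is:
Δt_max = ℏ/(2ΔE)

Converting energy:
ΔE = 572.5 MeV = 9.172e-11 J

Δt_max = (1.055e-34 J·s) / (2 × 9.172e-11 J)
Δt_max = 5.749e-25 s = 5.749 × 10^-25 s

Virtual particles with higher borrowed energy exist for shorter times.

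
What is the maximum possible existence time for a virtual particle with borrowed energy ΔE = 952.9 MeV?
3.454 × 10^-25 s

Using the energy-time uncertainty principle:
ΔEΔt ≥ ℏ/2

For a virtual particle borrowing energy ΔE, the maximum lifetime is:
Δt_max = ℏ/(2ΔE)

Converting energy:
ΔE = 952.9 MeV = 1.527e-10 J

Δt_max = (1.055e-34 J·s) / (2 × 1.527e-10 J)
Δt_max = 3.454e-25 s = 3.454 × 10^-25 s

Virtual particles with higher borrowed energy exist for shorter times.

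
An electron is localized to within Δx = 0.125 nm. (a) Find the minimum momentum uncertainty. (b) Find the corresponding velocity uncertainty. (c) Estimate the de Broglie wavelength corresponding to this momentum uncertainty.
(a) Δp_min = 4.218 × 10^-25 kg·m/s
(b) Δv_min = 463.071 km/s
(c) λ_dB = 1.571 nm

Step-by-step:

(a) From the uncertainty principle:
Δp_min = ℏ/(2Δx) = (1.055e-34 J·s)/(2 × 1.250e-10 m) = 4.218e-25 kg·m/s

(b) The velocity uncertainty:
Δv = Δp/m = (4.218e-25 kg·m/s)/(9.109e-31 kg) = 4.631e+05 m/s = 463.071 km/s

(c) The de Broglie wavelength for this momentum:
λ = h/p = (6.626e-34 J·s)/(4.218e-25 kg·m/s) = 1.571e-09 m = 1.571 nm

Note: The de Broglie wavelength is comparable to the localization size, as expected from wave-particle duality.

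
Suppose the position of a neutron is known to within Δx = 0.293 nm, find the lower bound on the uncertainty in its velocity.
107.444 m/s

Using the Heisenberg uncertainty principle and Δp = mΔv:
ΔxΔp ≥ ℏ/2
Δx(mΔv) ≥ ℏ/2

The minimum uncertainty in velocity is:
Δv_min = ℏ/(2mΔx)
Δv_min = (1.055e-34 J·s) / (2 × 1.675e-27 kg × 2.930e-10 m)
Δv_min = 1.074e+02 m/s = 107.444 m/s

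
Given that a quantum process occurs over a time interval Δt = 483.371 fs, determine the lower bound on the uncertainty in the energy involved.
680.856 μeV

Using the energy-time uncertainty principle:
ΔEΔt ≥ ℏ/2

The minimum uncertainty in energy is:
ΔE_min = ℏ/(2Δt)
ΔE_min = (1.055e-34 J·s) / (2 × 4.834e-13 s)
ΔE_min = 1.091e-22 J = 680.856 μeV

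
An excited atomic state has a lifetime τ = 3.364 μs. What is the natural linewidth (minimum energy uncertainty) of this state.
97.832 peV

Using the energy-time uncertainty principle:
ΔEΔt ≥ ℏ/2

The lifetime τ represents the time uncertainty Δt.
The natural linewidth (minimum energy uncertainty) is:

ΔE = ℏ/(2τ)
ΔE = (1.055e-34 J·s) / (2 × 3.364e-06 s)
ΔE = 1.567e-29 J = 97.832 peV

This natural linewidth limits the precision of spectroscopic measurements.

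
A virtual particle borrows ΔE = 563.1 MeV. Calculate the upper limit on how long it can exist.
5.845 × 10^-25 s

Using the energy-time uncertainty principle:
ΔEΔt ≥ ℏ/2

For a virtual particle borrowing energy ΔE, the maximum lifetime is:
Δt_max = ℏ/(2ΔE)

Converting energy:
ΔE = 563.1 MeV = 9.022e-11 J

Δt_max = (1.055e-34 J·s) / (2 × 9.022e-11 J)
Δt_max = 5.845e-25 s = 5.845 × 10^-25 s

Virtual particles with higher borrowed energy exist for shorter times.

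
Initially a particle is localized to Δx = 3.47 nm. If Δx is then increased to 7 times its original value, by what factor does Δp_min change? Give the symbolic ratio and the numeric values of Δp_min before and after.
Original Δp_min = 1.520 × 10^-26 kg·m/s; new Δp'_min = 2.171 × 10^-27 kg·m/s; ratio Δp'_min/Δp_min = 1/7.

From the uncertainty principle ΔxΔp ≥ ℏ/2, the minimum momentum uncertainty is Δp_min = ℏ/(2Δx).

Original (Δx = 3.47 nm = 3.470e-09 m):
Δp_min = (1.055e-34 J·s)/(2 × 3.470e-09 m) = 1.520e-26 kg·m/s

When Δx → 7Δx:
Δp'_min = ℏ/(2 × 7Δx) = (1/7) × ℏ/(2Δx) = (1/7) × Δp_min
Δp'_min = 1/7 × 1.520e-26 kg·m/s = 2.171e-27 kg·m/s

Since Δp_min ∝ 1/Δx, when Δx is increased to 7 times its original value, Δp_min decreases to 1/7 of its original value.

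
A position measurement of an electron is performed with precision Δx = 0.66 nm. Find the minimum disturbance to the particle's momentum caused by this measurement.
7.989 × 10^-26 kg·m/s

The uncertainty principle implies that measuring position disturbs momentum:
ΔxΔp ≥ ℏ/2

When we measure position with precision Δx, we necessarily introduce a momentum uncertainty:
Δp ≥ ℏ/(2Δx)
Δp_min = (1.055e-34 J·s) / (2 × 6.600e-10 m)
Δp_min = 7.989e-26 kg·m/s

The more precisely we measure position, the greater the momentum disturbance.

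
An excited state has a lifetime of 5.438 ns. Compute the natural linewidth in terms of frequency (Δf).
14.634 MHz

Using the energy-time uncertainty principle and E = hf:
ΔEΔt ≥ ℏ/2
hΔf·Δt ≥ ℏ/2

The minimum frequency uncertainty is:
Δf = ℏ/(2hτ) = 1/(4πτ)
Δf = 1/(4π × 5.438e-09 s)
Δf = 1.463e+07 Hz = 14.634 MHz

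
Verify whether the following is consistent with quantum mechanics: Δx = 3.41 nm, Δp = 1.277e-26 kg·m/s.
No, it violates the uncertainty principle (impossible measurement).

Calculate the product ΔxΔp:
ΔxΔp = (3.410e-09 m) × (1.277e-26 kg·m/s)
ΔxΔp = 4.355e-35 J·s

Compare to the minimum allowed value ℏ/2:
ℏ/2 = 5.273e-35 J·s

Since ΔxΔp = 4.355e-35 J·s < 5.273e-35 J·s = ℏ/2,
the measurement violates the uncertainty principle.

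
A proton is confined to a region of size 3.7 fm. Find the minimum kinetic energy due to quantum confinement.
378.923 keV

Using the uncertainty principle:

1. Position uncertainty: Δx ≈ 3.700e-15 m
2. Minimum momentum uncertainty: Δp = ℏ/(2Δx) = 1.425e-20 kg·m/s
3. Minimum kinetic energy:
   KE = (Δp)²/(2m) = (1.425e-20)²/(2 × 1.673e-27 kg)
   KE = 6.071e-14 J = 378.923 keV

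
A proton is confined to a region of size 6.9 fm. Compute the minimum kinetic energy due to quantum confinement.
108.957 keV

Using the uncertainty principle:

1. Position uncertainty: Δx ≈ 6.900e-15 m
2. Minimum momentum uncertainty: Δp = ℏ/(2Δx) = 7.642e-21 kg·m/s
3. Minimum kinetic energy:
   KE = (Δp)²/(2m) = (7.642e-21)²/(2 × 1.673e-27 kg)
   KE = 1.746e-14 J = 108.957 keV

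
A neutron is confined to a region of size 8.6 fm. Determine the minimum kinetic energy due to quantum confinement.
70.042 keV

Using the uncertainty principle:

1. Position uncertainty: Δx ≈ 8.600e-15 m
2. Minimum momentum uncertainty: Δp = ℏ/(2Δx) = 6.131e-21 kg·m/s
3. Minimum kinetic energy:
   KE = (Δp)²/(2m) = (6.131e-21)²/(2 × 1.675e-27 kg)
   KE = 1.122e-14 J = 70.042 keV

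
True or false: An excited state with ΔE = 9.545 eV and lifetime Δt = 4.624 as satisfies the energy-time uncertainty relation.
No, it violates the uncertainty relation.

Calculate the product ΔEΔt:
ΔE = 9.545 eV = 1.529e-18 J
ΔEΔt = (1.529e-18 J) × (4.624e-18 s)
ΔEΔt = 7.071e-36 J·s

Compare to the minimum allowed value ℏ/2:
ℏ/2 = 5.273e-35 J·s

Since ΔEΔt = 7.071e-36 J·s < 5.273e-35 J·s = ℏ/2,
this violates the uncertainty relation.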